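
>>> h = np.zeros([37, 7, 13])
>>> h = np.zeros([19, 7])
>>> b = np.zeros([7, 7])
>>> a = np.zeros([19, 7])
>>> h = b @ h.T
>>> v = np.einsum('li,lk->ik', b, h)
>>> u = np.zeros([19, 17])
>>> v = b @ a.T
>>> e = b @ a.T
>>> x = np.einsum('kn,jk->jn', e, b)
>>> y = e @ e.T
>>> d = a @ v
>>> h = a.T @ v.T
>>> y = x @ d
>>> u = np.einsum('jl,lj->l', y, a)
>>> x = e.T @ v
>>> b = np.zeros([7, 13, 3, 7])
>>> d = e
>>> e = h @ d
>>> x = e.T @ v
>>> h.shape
(7, 7)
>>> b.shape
(7, 13, 3, 7)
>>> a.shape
(19, 7)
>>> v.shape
(7, 19)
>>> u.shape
(19,)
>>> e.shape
(7, 19)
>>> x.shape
(19, 19)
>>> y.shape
(7, 19)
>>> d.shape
(7, 19)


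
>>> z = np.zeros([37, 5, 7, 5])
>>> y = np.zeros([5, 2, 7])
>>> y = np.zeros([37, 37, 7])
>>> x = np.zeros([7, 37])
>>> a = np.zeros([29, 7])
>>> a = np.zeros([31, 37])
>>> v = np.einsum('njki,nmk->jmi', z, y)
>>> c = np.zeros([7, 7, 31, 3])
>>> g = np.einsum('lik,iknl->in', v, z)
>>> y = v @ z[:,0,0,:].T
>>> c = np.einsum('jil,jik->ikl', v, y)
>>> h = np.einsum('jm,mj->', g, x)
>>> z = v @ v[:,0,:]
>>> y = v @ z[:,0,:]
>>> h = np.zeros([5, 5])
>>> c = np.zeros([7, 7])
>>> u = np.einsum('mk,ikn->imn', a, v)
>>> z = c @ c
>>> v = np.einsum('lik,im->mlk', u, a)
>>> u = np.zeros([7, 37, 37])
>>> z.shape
(7, 7)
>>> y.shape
(5, 37, 5)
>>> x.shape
(7, 37)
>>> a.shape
(31, 37)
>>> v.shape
(37, 5, 5)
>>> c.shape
(7, 7)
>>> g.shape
(37, 7)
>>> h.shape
(5, 5)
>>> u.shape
(7, 37, 37)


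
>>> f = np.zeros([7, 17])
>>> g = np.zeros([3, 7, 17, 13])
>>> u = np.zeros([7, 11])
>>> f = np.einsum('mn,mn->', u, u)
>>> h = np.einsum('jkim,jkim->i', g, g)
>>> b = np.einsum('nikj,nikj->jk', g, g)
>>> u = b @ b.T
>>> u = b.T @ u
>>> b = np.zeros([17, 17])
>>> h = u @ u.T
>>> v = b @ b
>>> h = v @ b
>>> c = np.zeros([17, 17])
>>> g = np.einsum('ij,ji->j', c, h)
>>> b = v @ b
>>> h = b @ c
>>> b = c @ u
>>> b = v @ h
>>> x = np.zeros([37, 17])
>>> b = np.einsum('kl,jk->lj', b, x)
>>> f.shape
()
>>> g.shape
(17,)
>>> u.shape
(17, 13)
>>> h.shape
(17, 17)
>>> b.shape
(17, 37)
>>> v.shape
(17, 17)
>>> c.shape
(17, 17)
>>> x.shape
(37, 17)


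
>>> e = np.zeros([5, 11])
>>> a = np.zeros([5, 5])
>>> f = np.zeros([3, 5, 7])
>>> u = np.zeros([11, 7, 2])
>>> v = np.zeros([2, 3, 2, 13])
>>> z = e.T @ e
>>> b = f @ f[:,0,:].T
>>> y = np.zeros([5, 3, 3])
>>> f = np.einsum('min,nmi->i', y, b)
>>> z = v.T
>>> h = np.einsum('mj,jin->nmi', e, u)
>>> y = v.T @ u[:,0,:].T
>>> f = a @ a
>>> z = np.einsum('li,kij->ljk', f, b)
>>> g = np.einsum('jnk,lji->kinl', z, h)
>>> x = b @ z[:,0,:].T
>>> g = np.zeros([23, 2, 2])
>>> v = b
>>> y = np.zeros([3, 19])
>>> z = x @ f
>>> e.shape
(5, 11)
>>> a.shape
(5, 5)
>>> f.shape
(5, 5)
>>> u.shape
(11, 7, 2)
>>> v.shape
(3, 5, 3)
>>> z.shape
(3, 5, 5)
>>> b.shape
(3, 5, 3)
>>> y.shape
(3, 19)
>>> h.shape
(2, 5, 7)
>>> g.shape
(23, 2, 2)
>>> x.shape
(3, 5, 5)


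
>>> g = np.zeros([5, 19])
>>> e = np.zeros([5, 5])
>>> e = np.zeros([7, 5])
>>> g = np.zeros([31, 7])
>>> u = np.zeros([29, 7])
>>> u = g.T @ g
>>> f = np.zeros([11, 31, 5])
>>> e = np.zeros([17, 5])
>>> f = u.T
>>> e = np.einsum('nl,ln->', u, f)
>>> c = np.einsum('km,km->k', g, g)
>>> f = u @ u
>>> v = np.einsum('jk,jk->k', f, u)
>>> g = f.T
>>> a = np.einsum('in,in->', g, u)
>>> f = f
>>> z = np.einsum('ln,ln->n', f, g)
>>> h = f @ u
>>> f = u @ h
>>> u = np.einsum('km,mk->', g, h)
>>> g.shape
(7, 7)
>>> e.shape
()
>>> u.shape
()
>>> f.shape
(7, 7)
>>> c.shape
(31,)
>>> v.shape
(7,)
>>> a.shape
()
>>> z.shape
(7,)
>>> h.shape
(7, 7)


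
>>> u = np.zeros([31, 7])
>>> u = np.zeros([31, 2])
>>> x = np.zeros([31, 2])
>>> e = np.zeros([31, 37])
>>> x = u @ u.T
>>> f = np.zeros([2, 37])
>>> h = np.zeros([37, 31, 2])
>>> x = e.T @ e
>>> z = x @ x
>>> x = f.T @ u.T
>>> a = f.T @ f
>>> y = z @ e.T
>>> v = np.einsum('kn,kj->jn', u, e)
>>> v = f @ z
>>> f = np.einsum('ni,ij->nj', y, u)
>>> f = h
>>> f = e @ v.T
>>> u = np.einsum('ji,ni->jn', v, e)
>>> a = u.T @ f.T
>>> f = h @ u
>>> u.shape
(2, 31)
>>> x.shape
(37, 31)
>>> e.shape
(31, 37)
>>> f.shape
(37, 31, 31)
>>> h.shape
(37, 31, 2)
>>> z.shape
(37, 37)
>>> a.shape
(31, 31)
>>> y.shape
(37, 31)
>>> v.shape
(2, 37)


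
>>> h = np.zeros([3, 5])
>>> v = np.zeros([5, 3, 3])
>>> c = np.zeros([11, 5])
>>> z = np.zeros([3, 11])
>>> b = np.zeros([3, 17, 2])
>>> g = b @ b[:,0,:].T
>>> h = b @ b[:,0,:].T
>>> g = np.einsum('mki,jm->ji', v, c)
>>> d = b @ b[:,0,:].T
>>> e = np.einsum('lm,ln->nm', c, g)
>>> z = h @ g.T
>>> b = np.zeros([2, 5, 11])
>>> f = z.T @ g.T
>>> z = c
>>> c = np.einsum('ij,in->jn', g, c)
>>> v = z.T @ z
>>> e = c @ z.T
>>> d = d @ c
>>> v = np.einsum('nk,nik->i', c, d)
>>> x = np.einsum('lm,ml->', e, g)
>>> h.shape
(3, 17, 3)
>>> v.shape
(17,)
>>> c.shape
(3, 5)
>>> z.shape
(11, 5)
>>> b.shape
(2, 5, 11)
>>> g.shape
(11, 3)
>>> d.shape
(3, 17, 5)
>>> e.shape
(3, 11)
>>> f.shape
(11, 17, 11)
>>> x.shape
()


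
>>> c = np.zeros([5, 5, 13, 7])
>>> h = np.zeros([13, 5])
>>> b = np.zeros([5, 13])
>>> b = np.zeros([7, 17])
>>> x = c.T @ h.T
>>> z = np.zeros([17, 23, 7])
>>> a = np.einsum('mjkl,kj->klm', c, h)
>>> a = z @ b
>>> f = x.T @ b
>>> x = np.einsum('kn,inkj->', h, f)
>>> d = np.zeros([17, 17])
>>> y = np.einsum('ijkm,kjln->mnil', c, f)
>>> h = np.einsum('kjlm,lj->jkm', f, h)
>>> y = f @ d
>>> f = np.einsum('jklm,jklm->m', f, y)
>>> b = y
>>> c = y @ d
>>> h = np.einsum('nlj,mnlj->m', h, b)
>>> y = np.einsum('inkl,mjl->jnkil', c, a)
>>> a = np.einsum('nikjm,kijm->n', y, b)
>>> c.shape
(13, 5, 13, 17)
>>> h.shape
(13,)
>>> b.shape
(13, 5, 13, 17)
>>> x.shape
()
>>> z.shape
(17, 23, 7)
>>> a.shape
(23,)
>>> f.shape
(17,)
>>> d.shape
(17, 17)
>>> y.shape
(23, 5, 13, 13, 17)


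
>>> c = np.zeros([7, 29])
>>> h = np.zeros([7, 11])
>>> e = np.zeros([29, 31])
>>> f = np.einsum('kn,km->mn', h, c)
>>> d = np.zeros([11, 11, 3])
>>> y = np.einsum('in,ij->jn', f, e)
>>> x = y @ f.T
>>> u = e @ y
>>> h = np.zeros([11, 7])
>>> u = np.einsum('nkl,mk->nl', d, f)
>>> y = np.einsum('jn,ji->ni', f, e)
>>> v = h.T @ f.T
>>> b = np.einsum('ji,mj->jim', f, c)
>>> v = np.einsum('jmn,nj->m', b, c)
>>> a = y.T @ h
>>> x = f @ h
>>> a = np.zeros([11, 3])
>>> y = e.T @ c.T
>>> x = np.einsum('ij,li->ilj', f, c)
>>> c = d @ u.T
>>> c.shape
(11, 11, 11)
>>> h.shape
(11, 7)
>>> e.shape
(29, 31)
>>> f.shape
(29, 11)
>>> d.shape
(11, 11, 3)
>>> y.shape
(31, 7)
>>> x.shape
(29, 7, 11)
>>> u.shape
(11, 3)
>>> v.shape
(11,)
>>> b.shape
(29, 11, 7)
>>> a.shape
(11, 3)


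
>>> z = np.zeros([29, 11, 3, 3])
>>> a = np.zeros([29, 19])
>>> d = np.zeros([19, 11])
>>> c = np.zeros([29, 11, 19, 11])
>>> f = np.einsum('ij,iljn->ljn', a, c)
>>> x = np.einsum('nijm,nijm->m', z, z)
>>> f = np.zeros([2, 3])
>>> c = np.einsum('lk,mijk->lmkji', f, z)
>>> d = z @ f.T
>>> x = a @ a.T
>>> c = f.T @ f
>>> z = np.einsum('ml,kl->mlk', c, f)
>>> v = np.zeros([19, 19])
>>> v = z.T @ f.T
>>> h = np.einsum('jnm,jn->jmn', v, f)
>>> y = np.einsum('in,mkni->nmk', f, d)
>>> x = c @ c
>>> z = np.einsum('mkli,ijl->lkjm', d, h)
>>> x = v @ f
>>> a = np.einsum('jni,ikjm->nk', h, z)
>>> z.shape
(3, 11, 2, 29)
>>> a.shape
(2, 11)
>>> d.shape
(29, 11, 3, 2)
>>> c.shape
(3, 3)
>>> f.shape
(2, 3)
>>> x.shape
(2, 3, 3)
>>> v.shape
(2, 3, 2)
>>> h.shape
(2, 2, 3)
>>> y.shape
(3, 29, 11)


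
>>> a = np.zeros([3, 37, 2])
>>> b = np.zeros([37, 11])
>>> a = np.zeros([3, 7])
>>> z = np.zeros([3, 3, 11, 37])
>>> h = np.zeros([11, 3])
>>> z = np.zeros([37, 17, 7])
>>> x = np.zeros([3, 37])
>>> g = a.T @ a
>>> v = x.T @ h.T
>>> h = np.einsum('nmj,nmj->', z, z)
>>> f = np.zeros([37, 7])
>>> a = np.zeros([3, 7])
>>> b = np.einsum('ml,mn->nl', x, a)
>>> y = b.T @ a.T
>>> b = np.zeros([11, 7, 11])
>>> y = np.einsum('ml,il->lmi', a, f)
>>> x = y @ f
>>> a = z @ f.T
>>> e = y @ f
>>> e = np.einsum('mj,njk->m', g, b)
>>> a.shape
(37, 17, 37)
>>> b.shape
(11, 7, 11)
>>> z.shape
(37, 17, 7)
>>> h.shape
()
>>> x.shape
(7, 3, 7)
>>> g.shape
(7, 7)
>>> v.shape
(37, 11)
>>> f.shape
(37, 7)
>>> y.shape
(7, 3, 37)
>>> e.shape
(7,)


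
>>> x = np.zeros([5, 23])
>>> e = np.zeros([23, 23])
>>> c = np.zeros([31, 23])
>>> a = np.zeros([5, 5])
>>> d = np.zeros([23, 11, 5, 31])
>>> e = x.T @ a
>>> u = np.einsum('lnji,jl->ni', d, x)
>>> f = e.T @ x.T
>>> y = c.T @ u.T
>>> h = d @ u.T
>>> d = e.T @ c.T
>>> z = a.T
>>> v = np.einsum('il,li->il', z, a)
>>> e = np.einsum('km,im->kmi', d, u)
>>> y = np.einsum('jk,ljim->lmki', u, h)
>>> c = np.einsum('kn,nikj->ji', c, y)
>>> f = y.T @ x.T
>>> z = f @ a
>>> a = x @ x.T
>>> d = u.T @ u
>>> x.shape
(5, 23)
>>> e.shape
(5, 31, 11)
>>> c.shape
(5, 11)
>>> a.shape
(5, 5)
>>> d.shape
(31, 31)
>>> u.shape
(11, 31)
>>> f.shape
(5, 31, 11, 5)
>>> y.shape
(23, 11, 31, 5)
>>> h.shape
(23, 11, 5, 11)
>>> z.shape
(5, 31, 11, 5)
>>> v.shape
(5, 5)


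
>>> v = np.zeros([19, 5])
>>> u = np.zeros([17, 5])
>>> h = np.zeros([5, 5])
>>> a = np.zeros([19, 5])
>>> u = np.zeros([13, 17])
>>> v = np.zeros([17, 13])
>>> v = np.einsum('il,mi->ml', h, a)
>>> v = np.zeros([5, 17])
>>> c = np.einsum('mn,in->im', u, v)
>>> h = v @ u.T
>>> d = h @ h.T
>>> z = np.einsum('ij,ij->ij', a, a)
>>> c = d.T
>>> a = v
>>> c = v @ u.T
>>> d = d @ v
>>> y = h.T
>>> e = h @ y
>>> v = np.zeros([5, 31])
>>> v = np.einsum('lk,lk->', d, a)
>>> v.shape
()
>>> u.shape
(13, 17)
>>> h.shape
(5, 13)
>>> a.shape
(5, 17)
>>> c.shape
(5, 13)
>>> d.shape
(5, 17)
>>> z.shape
(19, 5)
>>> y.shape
(13, 5)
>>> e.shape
(5, 5)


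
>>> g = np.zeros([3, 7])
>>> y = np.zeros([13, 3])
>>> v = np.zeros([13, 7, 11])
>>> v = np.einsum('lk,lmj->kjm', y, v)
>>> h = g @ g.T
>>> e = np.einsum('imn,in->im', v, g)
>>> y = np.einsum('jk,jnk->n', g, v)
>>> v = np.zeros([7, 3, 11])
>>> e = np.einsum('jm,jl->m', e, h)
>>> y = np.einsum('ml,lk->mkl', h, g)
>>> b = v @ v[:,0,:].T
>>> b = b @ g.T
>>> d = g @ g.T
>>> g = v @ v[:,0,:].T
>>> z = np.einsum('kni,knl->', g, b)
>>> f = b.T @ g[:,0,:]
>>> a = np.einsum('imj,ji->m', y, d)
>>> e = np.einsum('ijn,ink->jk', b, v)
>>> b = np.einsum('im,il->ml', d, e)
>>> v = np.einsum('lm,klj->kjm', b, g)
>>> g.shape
(7, 3, 7)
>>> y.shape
(3, 7, 3)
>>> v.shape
(7, 7, 11)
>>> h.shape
(3, 3)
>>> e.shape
(3, 11)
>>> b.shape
(3, 11)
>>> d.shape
(3, 3)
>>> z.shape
()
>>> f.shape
(3, 3, 7)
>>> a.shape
(7,)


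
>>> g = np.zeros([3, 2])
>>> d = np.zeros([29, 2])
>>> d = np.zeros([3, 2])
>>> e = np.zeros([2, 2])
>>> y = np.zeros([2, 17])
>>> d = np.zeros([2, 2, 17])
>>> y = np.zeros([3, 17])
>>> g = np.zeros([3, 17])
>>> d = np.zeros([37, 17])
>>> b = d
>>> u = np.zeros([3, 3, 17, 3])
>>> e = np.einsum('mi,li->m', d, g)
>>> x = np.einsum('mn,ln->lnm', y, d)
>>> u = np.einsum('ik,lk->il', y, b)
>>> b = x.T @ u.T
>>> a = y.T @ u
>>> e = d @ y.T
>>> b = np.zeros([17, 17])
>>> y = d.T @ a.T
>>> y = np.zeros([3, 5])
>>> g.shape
(3, 17)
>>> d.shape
(37, 17)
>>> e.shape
(37, 3)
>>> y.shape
(3, 5)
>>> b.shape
(17, 17)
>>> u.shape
(3, 37)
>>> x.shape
(37, 17, 3)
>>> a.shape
(17, 37)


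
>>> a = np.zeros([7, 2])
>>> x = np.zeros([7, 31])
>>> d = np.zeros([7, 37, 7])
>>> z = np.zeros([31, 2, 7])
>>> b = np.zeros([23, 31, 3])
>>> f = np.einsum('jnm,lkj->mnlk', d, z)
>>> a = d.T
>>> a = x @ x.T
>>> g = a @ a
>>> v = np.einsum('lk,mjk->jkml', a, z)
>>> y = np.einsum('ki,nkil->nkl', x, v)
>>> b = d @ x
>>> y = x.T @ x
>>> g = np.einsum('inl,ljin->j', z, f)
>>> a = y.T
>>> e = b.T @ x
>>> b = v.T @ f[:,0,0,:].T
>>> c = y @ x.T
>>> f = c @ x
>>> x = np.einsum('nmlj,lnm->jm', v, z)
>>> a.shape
(31, 31)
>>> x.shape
(7, 7)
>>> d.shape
(7, 37, 7)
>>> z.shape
(31, 2, 7)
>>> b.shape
(7, 31, 7, 7)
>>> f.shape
(31, 31)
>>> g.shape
(37,)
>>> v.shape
(2, 7, 31, 7)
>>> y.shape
(31, 31)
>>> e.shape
(31, 37, 31)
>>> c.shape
(31, 7)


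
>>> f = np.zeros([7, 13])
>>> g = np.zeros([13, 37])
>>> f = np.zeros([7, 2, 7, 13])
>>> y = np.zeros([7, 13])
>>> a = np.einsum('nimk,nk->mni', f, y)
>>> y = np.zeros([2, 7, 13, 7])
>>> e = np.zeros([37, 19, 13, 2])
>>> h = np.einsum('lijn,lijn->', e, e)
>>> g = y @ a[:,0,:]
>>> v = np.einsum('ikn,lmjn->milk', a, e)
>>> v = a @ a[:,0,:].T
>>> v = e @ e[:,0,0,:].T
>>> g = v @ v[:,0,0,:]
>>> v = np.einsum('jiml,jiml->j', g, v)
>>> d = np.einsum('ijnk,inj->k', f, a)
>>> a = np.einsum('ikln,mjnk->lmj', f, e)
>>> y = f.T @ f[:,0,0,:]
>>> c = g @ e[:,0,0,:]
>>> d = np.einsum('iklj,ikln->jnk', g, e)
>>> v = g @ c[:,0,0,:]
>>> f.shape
(7, 2, 7, 13)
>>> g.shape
(37, 19, 13, 37)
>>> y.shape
(13, 7, 2, 13)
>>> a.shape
(7, 37, 19)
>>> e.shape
(37, 19, 13, 2)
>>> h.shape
()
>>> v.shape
(37, 19, 13, 2)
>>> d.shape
(37, 2, 19)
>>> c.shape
(37, 19, 13, 2)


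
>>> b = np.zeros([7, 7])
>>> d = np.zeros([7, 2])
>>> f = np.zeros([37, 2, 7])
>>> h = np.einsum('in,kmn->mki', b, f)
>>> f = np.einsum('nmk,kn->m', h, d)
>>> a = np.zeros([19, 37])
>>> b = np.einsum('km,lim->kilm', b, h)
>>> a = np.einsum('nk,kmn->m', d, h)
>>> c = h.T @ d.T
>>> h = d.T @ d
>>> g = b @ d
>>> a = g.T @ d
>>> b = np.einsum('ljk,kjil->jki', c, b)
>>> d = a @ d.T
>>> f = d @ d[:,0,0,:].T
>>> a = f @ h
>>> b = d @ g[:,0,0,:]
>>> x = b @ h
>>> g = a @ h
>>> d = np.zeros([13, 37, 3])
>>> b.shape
(2, 2, 37, 2)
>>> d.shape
(13, 37, 3)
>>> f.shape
(2, 2, 37, 2)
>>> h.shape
(2, 2)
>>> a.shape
(2, 2, 37, 2)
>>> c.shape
(7, 37, 7)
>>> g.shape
(2, 2, 37, 2)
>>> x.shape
(2, 2, 37, 2)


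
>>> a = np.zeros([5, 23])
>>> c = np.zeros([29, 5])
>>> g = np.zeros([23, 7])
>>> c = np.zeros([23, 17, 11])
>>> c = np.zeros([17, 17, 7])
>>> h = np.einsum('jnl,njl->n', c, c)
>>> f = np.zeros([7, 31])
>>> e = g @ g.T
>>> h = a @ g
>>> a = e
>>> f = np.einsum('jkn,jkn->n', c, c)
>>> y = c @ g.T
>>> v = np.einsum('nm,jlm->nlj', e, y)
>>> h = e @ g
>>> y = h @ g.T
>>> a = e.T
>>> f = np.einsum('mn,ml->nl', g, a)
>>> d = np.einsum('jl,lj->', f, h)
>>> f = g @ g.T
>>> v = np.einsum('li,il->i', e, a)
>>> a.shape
(23, 23)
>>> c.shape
(17, 17, 7)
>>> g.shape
(23, 7)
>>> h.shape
(23, 7)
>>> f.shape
(23, 23)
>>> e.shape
(23, 23)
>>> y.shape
(23, 23)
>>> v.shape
(23,)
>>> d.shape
()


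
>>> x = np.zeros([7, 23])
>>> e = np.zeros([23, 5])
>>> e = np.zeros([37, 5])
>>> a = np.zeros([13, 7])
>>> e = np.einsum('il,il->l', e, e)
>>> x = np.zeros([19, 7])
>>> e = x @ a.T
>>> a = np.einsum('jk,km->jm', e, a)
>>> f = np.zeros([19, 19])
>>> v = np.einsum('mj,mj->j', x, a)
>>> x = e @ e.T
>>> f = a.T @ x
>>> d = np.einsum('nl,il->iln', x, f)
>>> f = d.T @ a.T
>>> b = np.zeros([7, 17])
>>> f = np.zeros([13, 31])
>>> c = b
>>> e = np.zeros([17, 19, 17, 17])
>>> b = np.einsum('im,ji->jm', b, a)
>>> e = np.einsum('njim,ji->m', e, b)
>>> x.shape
(19, 19)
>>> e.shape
(17,)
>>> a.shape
(19, 7)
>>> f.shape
(13, 31)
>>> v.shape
(7,)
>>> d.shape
(7, 19, 19)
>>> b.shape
(19, 17)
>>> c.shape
(7, 17)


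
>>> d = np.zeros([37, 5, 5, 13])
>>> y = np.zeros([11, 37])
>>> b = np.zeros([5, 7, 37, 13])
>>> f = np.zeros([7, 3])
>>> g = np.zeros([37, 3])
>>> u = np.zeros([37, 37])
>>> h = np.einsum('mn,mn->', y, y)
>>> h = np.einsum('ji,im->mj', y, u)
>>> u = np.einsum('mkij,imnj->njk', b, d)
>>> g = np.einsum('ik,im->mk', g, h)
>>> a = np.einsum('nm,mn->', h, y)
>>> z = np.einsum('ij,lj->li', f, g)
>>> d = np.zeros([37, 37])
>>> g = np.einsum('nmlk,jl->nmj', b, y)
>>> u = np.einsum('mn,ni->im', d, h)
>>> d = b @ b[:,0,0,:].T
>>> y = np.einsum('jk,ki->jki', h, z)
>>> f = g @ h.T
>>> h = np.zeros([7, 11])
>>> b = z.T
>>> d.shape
(5, 7, 37, 5)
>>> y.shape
(37, 11, 7)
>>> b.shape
(7, 11)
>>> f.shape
(5, 7, 37)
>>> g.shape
(5, 7, 11)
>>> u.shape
(11, 37)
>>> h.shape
(7, 11)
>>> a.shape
()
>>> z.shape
(11, 7)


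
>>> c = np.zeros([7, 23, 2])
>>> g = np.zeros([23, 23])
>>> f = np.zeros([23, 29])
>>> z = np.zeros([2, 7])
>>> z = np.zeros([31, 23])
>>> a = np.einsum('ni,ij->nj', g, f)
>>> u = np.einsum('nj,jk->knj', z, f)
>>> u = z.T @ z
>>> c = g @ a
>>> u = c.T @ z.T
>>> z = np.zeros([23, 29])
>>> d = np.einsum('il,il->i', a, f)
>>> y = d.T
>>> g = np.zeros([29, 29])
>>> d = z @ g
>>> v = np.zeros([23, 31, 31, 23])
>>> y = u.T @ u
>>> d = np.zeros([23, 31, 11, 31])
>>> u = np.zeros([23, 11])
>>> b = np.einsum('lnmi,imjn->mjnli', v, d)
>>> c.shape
(23, 29)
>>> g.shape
(29, 29)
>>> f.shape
(23, 29)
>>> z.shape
(23, 29)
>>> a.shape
(23, 29)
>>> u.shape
(23, 11)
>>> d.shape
(23, 31, 11, 31)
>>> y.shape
(31, 31)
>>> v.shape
(23, 31, 31, 23)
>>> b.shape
(31, 11, 31, 23, 23)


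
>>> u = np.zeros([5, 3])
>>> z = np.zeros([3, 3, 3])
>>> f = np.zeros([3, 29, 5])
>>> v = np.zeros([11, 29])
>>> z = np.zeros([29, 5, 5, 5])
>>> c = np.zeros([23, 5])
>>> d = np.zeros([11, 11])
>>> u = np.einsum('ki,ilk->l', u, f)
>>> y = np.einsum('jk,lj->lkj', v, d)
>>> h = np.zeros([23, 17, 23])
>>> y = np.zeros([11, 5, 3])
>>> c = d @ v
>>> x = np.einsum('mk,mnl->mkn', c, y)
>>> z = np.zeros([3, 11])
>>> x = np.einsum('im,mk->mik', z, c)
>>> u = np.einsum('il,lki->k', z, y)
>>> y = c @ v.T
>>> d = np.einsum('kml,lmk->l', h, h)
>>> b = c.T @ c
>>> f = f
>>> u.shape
(5,)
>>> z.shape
(3, 11)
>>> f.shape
(3, 29, 5)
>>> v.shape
(11, 29)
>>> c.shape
(11, 29)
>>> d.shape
(23,)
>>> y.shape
(11, 11)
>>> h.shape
(23, 17, 23)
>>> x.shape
(11, 3, 29)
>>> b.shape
(29, 29)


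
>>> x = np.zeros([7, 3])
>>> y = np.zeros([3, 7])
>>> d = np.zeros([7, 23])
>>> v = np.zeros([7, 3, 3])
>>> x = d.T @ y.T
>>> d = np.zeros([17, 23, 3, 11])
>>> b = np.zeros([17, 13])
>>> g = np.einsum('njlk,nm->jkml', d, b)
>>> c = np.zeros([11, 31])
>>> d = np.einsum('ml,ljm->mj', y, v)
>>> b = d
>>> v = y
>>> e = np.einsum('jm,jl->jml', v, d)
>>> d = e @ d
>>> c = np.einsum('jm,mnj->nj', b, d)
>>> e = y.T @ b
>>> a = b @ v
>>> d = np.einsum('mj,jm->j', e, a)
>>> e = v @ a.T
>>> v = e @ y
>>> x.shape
(23, 3)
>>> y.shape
(3, 7)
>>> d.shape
(3,)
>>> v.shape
(3, 7)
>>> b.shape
(3, 3)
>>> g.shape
(23, 11, 13, 3)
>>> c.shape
(7, 3)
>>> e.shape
(3, 3)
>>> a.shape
(3, 7)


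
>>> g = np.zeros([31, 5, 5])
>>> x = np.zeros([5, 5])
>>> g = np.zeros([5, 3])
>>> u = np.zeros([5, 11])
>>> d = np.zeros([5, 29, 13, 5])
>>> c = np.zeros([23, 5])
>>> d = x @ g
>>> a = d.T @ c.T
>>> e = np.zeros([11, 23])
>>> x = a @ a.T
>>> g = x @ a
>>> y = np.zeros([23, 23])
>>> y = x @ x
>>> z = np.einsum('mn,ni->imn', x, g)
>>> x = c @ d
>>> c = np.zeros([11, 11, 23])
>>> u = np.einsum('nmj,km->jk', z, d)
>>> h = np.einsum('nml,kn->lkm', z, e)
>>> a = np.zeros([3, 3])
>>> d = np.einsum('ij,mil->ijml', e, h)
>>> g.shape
(3, 23)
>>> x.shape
(23, 3)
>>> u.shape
(3, 5)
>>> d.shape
(11, 23, 3, 3)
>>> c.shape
(11, 11, 23)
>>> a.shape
(3, 3)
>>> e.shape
(11, 23)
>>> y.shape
(3, 3)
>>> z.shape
(23, 3, 3)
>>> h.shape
(3, 11, 3)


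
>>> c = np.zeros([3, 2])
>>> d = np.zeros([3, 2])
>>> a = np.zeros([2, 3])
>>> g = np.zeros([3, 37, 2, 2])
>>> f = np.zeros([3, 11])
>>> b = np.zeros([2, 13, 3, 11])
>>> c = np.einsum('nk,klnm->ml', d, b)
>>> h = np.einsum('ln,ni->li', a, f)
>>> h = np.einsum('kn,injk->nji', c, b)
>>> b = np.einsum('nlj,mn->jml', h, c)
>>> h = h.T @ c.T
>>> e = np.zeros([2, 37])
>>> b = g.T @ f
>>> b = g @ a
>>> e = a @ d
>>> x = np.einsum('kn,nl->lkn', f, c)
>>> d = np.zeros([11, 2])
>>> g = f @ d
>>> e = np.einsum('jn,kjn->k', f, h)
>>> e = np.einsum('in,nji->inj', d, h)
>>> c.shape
(11, 13)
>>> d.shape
(11, 2)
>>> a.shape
(2, 3)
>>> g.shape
(3, 2)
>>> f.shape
(3, 11)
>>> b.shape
(3, 37, 2, 3)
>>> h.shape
(2, 3, 11)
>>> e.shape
(11, 2, 3)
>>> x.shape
(13, 3, 11)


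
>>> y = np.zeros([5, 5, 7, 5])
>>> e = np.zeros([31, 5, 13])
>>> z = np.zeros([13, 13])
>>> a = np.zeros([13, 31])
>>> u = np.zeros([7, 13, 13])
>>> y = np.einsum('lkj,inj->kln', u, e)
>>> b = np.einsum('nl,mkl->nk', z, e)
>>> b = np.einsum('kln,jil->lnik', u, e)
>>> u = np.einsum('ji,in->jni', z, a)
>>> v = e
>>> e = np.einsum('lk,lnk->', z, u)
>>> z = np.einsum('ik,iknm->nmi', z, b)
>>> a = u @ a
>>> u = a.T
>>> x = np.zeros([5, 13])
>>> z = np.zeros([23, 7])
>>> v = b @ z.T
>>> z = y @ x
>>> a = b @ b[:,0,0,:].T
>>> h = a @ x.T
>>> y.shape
(13, 7, 5)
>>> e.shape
()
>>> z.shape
(13, 7, 13)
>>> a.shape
(13, 13, 5, 13)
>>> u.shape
(31, 31, 13)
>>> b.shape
(13, 13, 5, 7)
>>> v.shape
(13, 13, 5, 23)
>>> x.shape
(5, 13)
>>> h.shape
(13, 13, 5, 5)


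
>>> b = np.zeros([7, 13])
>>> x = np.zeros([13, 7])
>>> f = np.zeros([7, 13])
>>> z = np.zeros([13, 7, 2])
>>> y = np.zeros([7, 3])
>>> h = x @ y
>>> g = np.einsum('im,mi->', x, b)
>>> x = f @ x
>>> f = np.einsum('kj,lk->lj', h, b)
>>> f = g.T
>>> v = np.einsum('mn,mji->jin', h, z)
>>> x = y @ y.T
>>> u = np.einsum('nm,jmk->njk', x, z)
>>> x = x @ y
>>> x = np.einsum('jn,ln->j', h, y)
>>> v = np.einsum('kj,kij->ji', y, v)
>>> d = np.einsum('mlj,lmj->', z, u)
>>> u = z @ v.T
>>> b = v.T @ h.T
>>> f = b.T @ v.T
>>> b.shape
(2, 13)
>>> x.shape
(13,)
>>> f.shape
(13, 3)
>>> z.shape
(13, 7, 2)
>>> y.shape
(7, 3)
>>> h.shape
(13, 3)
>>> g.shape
()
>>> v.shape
(3, 2)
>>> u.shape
(13, 7, 3)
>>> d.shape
()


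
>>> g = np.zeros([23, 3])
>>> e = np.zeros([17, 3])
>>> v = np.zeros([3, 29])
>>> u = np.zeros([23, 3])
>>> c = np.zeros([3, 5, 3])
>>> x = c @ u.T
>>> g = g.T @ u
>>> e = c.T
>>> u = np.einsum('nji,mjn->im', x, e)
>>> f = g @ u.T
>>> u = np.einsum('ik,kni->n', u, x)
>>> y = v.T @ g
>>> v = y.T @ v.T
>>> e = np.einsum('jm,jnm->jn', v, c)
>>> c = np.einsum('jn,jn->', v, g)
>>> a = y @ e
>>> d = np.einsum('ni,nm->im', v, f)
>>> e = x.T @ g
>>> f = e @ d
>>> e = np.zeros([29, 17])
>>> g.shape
(3, 3)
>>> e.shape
(29, 17)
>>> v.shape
(3, 3)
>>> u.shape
(5,)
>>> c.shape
()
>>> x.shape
(3, 5, 23)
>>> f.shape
(23, 5, 23)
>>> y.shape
(29, 3)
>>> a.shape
(29, 5)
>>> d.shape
(3, 23)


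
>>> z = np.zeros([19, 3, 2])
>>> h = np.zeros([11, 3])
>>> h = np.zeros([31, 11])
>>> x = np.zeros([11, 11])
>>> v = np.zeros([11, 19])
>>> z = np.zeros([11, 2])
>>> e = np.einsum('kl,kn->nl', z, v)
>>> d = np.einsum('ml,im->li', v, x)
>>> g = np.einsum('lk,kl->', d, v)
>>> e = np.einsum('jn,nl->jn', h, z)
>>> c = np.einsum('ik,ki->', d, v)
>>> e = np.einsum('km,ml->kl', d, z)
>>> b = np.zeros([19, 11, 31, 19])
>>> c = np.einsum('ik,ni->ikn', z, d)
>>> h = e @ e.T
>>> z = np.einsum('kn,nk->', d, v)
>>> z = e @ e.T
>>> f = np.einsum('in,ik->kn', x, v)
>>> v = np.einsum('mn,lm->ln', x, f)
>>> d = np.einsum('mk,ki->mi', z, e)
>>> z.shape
(19, 19)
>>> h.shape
(19, 19)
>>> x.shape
(11, 11)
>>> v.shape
(19, 11)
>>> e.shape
(19, 2)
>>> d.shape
(19, 2)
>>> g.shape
()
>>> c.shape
(11, 2, 19)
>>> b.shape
(19, 11, 31, 19)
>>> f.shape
(19, 11)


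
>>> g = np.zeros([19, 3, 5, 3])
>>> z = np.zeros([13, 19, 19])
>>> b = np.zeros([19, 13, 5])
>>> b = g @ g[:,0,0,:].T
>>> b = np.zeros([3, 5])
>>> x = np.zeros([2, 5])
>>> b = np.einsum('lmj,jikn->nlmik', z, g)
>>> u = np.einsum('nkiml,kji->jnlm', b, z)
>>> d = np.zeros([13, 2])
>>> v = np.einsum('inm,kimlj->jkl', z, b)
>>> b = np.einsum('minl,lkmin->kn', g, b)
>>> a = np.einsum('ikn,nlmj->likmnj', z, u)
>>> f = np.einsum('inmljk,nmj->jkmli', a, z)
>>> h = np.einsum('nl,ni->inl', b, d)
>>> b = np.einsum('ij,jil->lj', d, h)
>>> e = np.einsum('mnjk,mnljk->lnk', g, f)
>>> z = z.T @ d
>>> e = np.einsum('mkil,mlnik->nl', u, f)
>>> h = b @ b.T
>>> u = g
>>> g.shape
(19, 3, 5, 3)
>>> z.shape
(19, 19, 2)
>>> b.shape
(5, 2)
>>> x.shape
(2, 5)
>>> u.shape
(19, 3, 5, 3)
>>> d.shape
(13, 2)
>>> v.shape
(5, 3, 3)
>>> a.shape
(3, 13, 19, 5, 19, 3)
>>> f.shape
(19, 3, 19, 5, 3)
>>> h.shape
(5, 5)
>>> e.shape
(19, 3)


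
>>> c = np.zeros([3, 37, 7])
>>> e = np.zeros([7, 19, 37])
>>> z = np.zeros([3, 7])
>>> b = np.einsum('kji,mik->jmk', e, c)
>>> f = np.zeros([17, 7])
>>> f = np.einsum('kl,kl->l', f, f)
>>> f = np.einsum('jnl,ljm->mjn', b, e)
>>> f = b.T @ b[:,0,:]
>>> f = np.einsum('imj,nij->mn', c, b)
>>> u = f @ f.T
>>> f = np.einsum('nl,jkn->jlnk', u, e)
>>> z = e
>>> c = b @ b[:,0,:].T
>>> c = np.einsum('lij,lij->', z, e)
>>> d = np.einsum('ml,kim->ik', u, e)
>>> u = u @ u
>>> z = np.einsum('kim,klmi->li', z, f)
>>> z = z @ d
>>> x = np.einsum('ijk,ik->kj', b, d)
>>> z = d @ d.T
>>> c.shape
()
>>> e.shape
(7, 19, 37)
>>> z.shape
(19, 19)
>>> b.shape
(19, 3, 7)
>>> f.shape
(7, 37, 37, 19)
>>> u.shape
(37, 37)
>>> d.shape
(19, 7)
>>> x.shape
(7, 3)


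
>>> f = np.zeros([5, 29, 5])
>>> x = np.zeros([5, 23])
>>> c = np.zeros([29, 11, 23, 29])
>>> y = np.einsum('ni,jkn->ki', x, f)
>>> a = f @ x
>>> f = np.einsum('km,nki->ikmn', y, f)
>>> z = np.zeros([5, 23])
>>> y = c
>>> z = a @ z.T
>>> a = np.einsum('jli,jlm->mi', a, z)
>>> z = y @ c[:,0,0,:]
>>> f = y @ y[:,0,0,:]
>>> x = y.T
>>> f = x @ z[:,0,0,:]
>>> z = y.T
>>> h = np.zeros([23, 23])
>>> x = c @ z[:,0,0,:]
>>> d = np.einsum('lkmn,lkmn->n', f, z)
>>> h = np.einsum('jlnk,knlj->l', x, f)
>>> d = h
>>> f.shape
(29, 23, 11, 29)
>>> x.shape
(29, 11, 23, 29)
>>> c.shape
(29, 11, 23, 29)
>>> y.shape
(29, 11, 23, 29)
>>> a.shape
(5, 23)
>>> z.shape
(29, 23, 11, 29)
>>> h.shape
(11,)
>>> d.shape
(11,)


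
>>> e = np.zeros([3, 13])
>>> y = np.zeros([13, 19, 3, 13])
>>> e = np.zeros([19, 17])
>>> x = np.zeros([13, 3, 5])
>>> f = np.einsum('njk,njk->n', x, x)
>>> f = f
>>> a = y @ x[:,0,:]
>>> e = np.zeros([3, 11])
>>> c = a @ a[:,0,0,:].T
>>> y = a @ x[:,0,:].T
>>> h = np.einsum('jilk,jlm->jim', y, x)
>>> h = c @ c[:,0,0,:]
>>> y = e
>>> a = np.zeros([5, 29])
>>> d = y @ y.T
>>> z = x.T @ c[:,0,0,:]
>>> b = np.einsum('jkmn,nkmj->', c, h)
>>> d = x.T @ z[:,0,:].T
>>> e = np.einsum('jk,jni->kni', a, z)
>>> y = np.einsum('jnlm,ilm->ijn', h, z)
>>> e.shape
(29, 3, 13)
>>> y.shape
(5, 13, 19)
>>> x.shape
(13, 3, 5)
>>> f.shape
(13,)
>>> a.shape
(5, 29)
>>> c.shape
(13, 19, 3, 13)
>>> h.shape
(13, 19, 3, 13)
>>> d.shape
(5, 3, 5)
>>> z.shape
(5, 3, 13)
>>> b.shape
()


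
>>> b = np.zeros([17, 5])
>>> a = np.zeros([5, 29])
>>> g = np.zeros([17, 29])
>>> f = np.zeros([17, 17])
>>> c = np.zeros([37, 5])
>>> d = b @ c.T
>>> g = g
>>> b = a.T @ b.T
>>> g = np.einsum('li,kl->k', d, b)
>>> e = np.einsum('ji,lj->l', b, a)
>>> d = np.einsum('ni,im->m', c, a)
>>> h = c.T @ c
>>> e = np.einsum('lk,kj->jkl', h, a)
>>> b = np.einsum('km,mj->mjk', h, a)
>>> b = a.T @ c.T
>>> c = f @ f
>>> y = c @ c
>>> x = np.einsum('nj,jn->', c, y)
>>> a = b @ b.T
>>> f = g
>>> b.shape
(29, 37)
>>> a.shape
(29, 29)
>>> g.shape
(29,)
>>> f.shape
(29,)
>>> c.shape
(17, 17)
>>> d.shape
(29,)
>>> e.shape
(29, 5, 5)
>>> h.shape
(5, 5)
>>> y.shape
(17, 17)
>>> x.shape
()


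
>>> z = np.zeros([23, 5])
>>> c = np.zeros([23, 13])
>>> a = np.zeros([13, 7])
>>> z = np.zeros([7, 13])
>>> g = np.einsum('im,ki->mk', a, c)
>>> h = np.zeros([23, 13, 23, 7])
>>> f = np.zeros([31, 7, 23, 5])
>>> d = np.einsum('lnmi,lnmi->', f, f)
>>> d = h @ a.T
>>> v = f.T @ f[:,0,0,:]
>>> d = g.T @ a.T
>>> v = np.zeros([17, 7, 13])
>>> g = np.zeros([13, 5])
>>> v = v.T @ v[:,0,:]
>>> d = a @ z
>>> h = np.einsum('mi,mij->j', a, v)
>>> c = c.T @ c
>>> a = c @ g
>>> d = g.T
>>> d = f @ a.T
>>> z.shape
(7, 13)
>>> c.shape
(13, 13)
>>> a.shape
(13, 5)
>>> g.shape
(13, 5)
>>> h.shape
(13,)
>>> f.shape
(31, 7, 23, 5)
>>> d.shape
(31, 7, 23, 13)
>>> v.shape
(13, 7, 13)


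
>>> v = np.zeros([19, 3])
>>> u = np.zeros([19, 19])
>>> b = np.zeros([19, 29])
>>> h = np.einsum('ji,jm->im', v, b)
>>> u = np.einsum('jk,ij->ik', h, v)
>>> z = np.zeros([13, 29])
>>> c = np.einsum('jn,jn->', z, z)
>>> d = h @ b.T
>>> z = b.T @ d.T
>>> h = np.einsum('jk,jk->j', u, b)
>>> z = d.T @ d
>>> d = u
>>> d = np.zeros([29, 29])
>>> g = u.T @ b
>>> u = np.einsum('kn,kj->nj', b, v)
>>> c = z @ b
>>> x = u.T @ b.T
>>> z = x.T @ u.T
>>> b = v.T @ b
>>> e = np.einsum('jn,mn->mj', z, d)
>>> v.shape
(19, 3)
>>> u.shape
(29, 3)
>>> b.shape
(3, 29)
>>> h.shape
(19,)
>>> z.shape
(19, 29)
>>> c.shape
(19, 29)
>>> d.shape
(29, 29)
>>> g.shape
(29, 29)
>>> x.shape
(3, 19)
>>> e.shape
(29, 19)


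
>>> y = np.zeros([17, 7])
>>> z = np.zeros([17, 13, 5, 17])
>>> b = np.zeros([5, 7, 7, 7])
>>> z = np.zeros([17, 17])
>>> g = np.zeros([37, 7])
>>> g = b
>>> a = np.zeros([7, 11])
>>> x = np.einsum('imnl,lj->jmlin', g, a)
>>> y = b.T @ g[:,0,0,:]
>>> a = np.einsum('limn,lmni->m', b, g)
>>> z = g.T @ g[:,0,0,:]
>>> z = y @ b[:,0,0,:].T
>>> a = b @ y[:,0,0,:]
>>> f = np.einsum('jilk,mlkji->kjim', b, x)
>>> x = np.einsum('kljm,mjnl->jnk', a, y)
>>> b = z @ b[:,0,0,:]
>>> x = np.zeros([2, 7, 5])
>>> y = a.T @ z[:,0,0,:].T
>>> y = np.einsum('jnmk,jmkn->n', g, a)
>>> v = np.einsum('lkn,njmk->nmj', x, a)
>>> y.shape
(7,)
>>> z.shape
(7, 7, 7, 5)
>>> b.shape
(7, 7, 7, 7)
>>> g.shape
(5, 7, 7, 7)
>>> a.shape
(5, 7, 7, 7)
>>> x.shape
(2, 7, 5)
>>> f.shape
(7, 5, 7, 11)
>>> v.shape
(5, 7, 7)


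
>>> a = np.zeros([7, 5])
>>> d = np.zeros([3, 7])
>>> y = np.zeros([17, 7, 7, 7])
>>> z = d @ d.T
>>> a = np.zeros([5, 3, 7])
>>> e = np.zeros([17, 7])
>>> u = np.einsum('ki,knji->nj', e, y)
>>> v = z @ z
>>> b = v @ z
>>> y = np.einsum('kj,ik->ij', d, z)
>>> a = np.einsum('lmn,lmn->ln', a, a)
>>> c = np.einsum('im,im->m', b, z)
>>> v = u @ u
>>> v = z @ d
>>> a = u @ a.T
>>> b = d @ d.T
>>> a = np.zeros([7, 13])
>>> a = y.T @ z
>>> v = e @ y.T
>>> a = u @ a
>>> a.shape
(7, 3)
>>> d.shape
(3, 7)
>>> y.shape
(3, 7)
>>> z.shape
(3, 3)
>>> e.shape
(17, 7)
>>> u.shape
(7, 7)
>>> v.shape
(17, 3)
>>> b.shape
(3, 3)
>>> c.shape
(3,)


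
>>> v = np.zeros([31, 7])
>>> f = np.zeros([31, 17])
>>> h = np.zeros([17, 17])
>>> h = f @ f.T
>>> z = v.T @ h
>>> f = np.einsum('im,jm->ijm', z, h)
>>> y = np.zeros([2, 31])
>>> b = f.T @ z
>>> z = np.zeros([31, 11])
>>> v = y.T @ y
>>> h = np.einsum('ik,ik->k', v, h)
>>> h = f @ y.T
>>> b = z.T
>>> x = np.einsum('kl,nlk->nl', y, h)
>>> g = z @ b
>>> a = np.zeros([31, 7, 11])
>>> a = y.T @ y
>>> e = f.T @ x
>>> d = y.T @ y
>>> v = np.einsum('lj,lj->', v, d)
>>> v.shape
()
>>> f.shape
(7, 31, 31)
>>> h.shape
(7, 31, 2)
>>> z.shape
(31, 11)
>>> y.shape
(2, 31)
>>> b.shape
(11, 31)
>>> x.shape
(7, 31)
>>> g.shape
(31, 31)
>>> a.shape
(31, 31)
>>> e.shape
(31, 31, 31)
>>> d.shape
(31, 31)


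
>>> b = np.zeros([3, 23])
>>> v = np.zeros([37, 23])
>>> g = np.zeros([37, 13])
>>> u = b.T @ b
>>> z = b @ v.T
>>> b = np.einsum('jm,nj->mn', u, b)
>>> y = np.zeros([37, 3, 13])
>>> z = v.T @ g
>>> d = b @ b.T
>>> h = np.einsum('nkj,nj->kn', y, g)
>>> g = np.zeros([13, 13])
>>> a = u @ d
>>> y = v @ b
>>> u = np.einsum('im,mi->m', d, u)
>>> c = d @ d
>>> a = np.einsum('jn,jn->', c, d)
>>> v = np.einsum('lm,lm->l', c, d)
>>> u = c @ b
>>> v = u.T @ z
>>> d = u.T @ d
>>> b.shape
(23, 3)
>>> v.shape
(3, 13)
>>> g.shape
(13, 13)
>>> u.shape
(23, 3)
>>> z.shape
(23, 13)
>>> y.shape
(37, 3)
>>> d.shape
(3, 23)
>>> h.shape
(3, 37)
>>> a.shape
()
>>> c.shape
(23, 23)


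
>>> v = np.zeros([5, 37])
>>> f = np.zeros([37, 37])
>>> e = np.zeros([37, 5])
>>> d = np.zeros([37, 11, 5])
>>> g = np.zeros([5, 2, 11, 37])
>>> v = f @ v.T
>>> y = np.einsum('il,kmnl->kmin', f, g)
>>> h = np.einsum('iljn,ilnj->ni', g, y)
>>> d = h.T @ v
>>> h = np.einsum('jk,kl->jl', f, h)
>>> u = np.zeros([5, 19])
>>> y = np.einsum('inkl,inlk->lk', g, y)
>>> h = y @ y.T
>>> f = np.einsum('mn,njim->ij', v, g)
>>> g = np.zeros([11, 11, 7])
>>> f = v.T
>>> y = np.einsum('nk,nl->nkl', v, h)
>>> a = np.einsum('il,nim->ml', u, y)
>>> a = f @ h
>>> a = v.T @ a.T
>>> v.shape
(37, 5)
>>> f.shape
(5, 37)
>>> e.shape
(37, 5)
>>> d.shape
(5, 5)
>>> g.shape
(11, 11, 7)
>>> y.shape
(37, 5, 37)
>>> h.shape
(37, 37)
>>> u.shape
(5, 19)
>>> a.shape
(5, 5)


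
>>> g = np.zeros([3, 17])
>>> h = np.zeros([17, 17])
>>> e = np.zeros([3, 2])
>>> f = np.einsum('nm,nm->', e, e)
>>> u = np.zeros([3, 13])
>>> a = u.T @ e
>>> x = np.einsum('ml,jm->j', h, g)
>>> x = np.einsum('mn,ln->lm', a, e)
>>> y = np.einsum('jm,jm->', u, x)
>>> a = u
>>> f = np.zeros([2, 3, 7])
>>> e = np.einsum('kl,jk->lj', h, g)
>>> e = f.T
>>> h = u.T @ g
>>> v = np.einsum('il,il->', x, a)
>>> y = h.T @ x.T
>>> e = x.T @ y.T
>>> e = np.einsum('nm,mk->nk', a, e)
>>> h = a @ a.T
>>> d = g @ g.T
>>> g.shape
(3, 17)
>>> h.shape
(3, 3)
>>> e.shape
(3, 17)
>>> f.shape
(2, 3, 7)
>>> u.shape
(3, 13)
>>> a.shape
(3, 13)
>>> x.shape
(3, 13)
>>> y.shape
(17, 3)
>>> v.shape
()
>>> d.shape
(3, 3)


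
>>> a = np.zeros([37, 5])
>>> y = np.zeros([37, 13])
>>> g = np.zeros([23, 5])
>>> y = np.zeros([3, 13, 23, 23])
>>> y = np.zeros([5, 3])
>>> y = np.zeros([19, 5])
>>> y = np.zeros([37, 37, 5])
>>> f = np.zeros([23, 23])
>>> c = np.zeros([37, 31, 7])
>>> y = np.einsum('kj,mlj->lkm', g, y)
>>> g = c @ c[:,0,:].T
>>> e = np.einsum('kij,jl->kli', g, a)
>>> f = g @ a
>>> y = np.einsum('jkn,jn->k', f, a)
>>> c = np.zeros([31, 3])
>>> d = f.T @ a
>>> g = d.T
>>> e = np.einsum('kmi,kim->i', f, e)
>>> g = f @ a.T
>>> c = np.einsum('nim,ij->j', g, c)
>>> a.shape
(37, 5)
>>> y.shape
(31,)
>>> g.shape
(37, 31, 37)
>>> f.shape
(37, 31, 5)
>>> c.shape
(3,)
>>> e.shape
(5,)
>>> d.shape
(5, 31, 5)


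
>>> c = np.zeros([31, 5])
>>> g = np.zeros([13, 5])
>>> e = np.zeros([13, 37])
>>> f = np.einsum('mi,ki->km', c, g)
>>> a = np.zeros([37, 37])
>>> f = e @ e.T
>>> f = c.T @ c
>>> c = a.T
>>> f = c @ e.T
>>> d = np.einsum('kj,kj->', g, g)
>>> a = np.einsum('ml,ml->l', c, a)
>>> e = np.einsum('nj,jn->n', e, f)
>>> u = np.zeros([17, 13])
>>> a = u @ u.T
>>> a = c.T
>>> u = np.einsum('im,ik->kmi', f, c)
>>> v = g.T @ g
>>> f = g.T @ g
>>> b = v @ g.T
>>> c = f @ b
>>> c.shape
(5, 13)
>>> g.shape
(13, 5)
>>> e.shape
(13,)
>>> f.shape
(5, 5)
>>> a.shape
(37, 37)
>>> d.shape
()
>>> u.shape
(37, 13, 37)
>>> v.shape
(5, 5)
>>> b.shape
(5, 13)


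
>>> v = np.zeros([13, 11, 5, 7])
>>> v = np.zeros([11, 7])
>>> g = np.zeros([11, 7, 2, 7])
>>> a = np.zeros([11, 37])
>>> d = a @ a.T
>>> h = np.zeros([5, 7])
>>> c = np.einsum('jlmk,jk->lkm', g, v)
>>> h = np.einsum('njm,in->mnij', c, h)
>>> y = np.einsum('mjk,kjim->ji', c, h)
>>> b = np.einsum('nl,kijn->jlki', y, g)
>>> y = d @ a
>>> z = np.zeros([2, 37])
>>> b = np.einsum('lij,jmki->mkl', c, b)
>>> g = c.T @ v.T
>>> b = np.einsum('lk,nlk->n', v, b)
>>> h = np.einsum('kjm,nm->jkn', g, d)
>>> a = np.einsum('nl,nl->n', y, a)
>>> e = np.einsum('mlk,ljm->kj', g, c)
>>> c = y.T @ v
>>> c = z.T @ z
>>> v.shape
(11, 7)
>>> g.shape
(2, 7, 11)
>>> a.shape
(11,)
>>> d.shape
(11, 11)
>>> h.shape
(7, 2, 11)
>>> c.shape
(37, 37)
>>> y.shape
(11, 37)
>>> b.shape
(5,)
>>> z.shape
(2, 37)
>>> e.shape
(11, 7)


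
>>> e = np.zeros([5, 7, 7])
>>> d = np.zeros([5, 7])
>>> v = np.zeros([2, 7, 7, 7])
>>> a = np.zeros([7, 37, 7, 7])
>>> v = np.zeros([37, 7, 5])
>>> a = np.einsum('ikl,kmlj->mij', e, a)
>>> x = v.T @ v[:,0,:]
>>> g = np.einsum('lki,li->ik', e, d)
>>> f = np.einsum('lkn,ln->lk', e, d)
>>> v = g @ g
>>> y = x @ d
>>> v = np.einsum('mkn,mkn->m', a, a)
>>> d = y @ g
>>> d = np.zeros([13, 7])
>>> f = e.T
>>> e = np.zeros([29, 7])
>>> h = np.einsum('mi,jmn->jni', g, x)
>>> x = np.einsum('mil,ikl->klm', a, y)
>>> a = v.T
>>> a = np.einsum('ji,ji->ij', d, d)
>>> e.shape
(29, 7)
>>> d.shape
(13, 7)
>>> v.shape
(37,)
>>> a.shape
(7, 13)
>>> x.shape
(7, 7, 37)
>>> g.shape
(7, 7)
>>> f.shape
(7, 7, 5)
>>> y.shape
(5, 7, 7)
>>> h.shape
(5, 5, 7)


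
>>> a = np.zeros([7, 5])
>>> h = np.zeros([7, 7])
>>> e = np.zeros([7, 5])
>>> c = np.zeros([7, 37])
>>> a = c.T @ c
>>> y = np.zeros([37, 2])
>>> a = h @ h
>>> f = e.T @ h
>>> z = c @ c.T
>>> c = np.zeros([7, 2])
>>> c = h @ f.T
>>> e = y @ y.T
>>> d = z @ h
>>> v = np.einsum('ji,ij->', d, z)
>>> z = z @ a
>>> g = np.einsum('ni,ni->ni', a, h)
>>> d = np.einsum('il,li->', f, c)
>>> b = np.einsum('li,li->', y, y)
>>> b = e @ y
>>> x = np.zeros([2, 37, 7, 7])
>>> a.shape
(7, 7)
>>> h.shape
(7, 7)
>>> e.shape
(37, 37)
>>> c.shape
(7, 5)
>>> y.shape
(37, 2)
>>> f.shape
(5, 7)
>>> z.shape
(7, 7)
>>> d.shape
()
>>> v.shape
()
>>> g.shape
(7, 7)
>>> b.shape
(37, 2)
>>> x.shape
(2, 37, 7, 7)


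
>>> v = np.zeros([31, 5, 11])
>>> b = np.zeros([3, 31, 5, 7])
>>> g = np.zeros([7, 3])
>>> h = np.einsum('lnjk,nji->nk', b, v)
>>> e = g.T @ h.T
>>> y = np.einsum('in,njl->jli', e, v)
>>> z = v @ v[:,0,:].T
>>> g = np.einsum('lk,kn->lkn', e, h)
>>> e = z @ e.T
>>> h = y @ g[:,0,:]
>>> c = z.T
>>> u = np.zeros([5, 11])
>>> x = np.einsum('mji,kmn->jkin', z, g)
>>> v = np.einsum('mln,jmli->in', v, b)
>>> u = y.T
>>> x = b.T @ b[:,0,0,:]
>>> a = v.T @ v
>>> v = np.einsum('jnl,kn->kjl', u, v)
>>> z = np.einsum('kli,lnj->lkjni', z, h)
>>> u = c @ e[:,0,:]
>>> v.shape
(7, 3, 5)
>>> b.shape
(3, 31, 5, 7)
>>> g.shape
(3, 31, 7)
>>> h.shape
(5, 11, 7)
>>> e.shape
(31, 5, 3)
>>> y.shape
(5, 11, 3)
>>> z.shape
(5, 31, 7, 11, 31)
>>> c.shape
(31, 5, 31)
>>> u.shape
(31, 5, 3)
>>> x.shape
(7, 5, 31, 7)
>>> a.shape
(11, 11)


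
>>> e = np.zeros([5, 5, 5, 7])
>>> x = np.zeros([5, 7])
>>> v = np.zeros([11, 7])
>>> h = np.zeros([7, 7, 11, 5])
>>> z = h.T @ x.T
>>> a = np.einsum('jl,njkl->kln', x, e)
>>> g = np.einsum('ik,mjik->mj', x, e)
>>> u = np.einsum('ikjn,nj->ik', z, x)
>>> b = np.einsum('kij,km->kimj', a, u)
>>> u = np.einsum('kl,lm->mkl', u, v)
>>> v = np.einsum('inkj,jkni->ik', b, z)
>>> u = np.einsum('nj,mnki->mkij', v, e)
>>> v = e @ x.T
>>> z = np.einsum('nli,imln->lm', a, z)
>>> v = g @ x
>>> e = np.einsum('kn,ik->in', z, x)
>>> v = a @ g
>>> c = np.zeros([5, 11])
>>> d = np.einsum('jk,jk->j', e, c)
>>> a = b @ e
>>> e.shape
(5, 11)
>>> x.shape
(5, 7)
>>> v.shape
(5, 7, 5)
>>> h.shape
(7, 7, 11, 5)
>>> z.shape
(7, 11)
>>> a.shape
(5, 7, 11, 11)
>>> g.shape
(5, 5)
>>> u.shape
(5, 5, 7, 11)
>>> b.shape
(5, 7, 11, 5)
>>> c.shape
(5, 11)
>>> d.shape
(5,)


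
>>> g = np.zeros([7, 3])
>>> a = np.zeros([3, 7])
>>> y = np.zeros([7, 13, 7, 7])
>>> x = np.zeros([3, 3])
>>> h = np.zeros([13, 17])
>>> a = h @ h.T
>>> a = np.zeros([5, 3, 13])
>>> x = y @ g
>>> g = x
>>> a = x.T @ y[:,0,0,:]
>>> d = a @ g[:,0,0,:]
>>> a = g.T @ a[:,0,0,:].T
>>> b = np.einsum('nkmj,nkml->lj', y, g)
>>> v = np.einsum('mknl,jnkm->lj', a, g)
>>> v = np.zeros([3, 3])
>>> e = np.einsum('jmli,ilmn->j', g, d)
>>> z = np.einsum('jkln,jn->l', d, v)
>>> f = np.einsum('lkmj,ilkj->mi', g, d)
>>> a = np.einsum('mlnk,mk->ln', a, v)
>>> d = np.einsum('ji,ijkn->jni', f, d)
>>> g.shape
(7, 13, 7, 3)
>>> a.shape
(7, 13)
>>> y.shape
(7, 13, 7, 7)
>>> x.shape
(7, 13, 7, 3)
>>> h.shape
(13, 17)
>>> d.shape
(7, 3, 3)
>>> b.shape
(3, 7)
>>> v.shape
(3, 3)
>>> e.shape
(7,)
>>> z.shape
(13,)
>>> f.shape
(7, 3)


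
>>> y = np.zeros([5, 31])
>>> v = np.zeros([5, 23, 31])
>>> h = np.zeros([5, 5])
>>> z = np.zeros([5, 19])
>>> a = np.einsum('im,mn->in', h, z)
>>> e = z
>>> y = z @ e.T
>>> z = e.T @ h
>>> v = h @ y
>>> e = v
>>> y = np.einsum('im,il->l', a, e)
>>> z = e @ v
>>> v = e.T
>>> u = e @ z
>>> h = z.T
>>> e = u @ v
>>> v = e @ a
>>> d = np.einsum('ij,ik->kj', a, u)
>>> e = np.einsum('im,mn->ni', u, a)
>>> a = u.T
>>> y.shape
(5,)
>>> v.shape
(5, 19)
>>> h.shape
(5, 5)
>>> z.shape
(5, 5)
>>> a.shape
(5, 5)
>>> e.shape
(19, 5)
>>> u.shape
(5, 5)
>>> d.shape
(5, 19)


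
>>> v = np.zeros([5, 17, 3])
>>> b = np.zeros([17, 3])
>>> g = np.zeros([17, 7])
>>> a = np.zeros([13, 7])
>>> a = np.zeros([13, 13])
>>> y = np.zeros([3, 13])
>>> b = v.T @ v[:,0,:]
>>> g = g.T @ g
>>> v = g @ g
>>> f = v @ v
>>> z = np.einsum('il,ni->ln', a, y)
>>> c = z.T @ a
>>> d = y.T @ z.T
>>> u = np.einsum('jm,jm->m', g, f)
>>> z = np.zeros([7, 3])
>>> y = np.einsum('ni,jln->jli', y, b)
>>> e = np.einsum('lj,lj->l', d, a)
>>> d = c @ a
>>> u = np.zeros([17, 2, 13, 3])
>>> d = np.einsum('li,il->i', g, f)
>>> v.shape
(7, 7)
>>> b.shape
(3, 17, 3)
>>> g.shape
(7, 7)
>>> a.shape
(13, 13)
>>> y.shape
(3, 17, 13)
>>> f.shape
(7, 7)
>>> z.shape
(7, 3)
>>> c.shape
(3, 13)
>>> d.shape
(7,)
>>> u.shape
(17, 2, 13, 3)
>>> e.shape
(13,)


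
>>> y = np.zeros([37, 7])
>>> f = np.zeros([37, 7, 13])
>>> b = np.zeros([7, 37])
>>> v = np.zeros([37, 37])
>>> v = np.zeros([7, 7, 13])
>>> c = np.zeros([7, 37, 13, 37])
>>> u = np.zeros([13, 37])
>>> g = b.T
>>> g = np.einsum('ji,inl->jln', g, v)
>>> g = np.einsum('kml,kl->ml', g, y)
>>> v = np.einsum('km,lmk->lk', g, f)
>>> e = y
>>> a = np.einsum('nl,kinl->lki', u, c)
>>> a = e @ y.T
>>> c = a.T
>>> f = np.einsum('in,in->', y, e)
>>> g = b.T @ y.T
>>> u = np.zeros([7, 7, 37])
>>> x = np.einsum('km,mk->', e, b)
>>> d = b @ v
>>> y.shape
(37, 7)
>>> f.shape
()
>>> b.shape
(7, 37)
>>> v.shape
(37, 13)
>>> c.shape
(37, 37)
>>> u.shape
(7, 7, 37)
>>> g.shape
(37, 37)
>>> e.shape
(37, 7)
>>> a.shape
(37, 37)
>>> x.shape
()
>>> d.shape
(7, 13)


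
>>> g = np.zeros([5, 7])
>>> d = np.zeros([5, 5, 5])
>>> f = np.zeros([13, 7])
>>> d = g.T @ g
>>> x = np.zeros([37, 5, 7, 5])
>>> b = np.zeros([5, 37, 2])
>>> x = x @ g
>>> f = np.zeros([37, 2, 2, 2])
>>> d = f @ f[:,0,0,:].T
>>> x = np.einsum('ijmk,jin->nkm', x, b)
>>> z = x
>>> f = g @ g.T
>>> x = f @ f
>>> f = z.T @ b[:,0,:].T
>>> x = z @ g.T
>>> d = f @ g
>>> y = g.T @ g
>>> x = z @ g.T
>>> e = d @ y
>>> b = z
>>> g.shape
(5, 7)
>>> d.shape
(7, 7, 7)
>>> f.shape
(7, 7, 5)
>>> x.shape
(2, 7, 5)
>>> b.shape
(2, 7, 7)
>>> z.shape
(2, 7, 7)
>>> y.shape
(7, 7)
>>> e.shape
(7, 7, 7)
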